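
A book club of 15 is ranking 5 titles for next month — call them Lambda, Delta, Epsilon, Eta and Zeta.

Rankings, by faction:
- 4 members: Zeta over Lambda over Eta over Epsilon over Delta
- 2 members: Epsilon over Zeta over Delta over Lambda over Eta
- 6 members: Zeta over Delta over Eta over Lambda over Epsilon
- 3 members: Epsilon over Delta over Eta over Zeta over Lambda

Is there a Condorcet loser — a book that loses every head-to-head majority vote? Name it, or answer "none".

Head-to-head results (15 members):
Lambda vs Delta: Delta wins 11–4.
Lambda–Epsilon: Lambda 10–5.
Lambda vs Eta: Eta wins 9–6.
Lambda vs Zeta: 0 to 15, Zeta.
Delta vs Epsilon: Epsilon, 9–6.
Delta–Eta: Delta 11–4.
Delta vs Zeta: Delta preferred on 3 ballots; Zeta wins 12–3.
Epsilon vs Eta: Epsilon is ranked higher on 2+3 = 5 ballots, Eta on 10. Eta wins 10–5.
Epsilon vs Zeta: 2+3 = 5 for Epsilon, 10 for Zeta — Zeta by 10–5.
Eta vs Zeta: Zeta wins 12–3.
Every book wins at least one matchup (Lambda beats Epsilon; Delta beats Lambda; Epsilon beats Delta; Eta beats Lambda; Zeta beats Lambda), so there is no Condorcet loser.

none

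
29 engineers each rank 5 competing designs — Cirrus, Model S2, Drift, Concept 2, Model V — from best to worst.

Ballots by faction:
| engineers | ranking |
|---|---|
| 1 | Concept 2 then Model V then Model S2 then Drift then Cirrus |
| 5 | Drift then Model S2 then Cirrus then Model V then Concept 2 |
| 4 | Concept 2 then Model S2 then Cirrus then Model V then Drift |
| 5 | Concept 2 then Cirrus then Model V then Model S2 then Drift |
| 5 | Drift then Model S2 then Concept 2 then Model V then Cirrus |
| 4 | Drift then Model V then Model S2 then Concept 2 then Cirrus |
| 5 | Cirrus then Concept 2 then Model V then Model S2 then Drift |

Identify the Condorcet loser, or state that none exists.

Head-to-head results (29 engineers):
Cirrus vs Model S2: Cirrus is ranked higher on 5+5 = 10 ballots, Model S2 on 19. Model S2 wins 19–10.
Cirrus vs Drift: Drift, 15–14.
Cirrus vs Concept 2: Concept 2 wins 19–10.
Cirrus vs Model V: Cirrus, 19–10.
Model S2 vs Drift: 1+4+5+5 = 15 for Model S2, 14 for Drift — Model S2 by 15–14.
Model S2 vs Concept 2: Model S2 is ranked higher on 5+5+4 = 14 ballots, Concept 2 on 15. Concept 2 wins 15–14.
Model S2–Model V: Model V 15–14.
Drift vs Concept 2: Concept 2 wins 15–14.
Drift vs Model V: Drift preferred on 5+5+4 = 14 ballots; Model V wins 15–14.
Concept 2 vs Model V: 1+4+5+5+5 = 20 for Concept 2, 9 for Model V — Concept 2 by 20–9.
No design is winless: Cirrus beats Model V; Model S2 beats Cirrus; Drift beats Cirrus; Concept 2 beats Cirrus; Model V beats Model S2. There is no Condorcet loser.

none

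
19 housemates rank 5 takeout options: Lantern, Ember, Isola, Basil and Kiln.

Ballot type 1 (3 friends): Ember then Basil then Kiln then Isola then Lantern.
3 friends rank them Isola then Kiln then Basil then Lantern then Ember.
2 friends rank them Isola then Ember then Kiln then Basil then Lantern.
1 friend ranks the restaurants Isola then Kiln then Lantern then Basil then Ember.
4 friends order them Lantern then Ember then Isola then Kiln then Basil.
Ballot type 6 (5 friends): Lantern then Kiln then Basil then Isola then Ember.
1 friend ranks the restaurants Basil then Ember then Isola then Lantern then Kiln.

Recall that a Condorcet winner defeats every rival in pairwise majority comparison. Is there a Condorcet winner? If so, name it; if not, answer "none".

Isola

Check each pair by majority over 19 ballots:
Lantern vs Ember: Lantern is ranked higher on 3+1+4+5 = 13 ballots, Ember on 6. Lantern wins 13–6.
Lantern vs Isola: 4+5 = 9 for Lantern, 10 for Isola — Isola by 10–9.
Lantern vs Basil: 1+4+5 = 10 for Lantern, 9 for Basil — Lantern by 10–9.
Lantern vs Kiln: Lantern, 10–9.
Ember vs Isola: Ember preferred on 3+4+1 = 8 ballots; Isola wins 11–8.
Ember vs Basil: 3+2+4 = 9 for Ember, 10 for Basil — Basil by 10–9.
Ember vs Kiln: 3+2+4+1 = 10 for Ember, 9 for Kiln — Ember by 10–9.
Isola–Basil: Isola 10–9.
Isola vs Kiln: Isola is ranked higher on 3+2+1+4+1 = 11 ballots, Kiln on 8. Isola wins 11–8.
Basil vs Kiln: Kiln, 15–4.
Isola beats each of Lantern, Ember, Basil, Kiln — Isola is the Condorcet winner.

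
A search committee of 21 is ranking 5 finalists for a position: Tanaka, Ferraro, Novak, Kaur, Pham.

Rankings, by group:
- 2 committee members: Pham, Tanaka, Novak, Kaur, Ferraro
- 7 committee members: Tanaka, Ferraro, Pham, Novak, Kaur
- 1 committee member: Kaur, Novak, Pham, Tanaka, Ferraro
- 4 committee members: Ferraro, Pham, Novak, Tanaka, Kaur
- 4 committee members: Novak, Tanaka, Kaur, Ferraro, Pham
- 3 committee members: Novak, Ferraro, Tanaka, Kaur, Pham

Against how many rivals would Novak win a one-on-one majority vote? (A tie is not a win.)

Novak against each rival (21 committee members):
Novak vs Tanaka: Novak is ranked higher on 1+4+4+3 = 12 ballots, Tanaka on 9. Novak wins 12–9.
Novak vs Ferraro: Novak is ranked higher on 2+1+4+3 = 10 ballots, Ferraro on 11. Ferraro wins 11–10.
Novak vs Kaur: 2+7+4+4+3 = 20 for Novak, 1 for Kaur — Novak by 20–1.
Novak–Pham: Pham 13–8.
Novak beats Tanaka, Kaur; loses to Ferraro, Pham — 2 pairwise wins.

2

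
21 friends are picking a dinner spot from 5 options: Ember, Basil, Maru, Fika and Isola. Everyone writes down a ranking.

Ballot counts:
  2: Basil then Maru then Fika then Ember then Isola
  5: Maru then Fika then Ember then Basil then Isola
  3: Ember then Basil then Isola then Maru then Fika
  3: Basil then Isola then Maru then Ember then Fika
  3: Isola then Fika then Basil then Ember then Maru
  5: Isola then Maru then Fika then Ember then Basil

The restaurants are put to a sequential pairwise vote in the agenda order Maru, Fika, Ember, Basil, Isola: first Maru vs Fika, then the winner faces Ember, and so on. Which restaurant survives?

Round 1: Maru vs Fika — 18–3, Maru advances.
Round 2: Maru vs Ember — 15–6, Maru advances.
Round 3: Maru vs Basil — 10–11, Basil advances.
Round 4: Basil vs Isola — 13–8, Basil advances.
Basil survives the agenda.

Basil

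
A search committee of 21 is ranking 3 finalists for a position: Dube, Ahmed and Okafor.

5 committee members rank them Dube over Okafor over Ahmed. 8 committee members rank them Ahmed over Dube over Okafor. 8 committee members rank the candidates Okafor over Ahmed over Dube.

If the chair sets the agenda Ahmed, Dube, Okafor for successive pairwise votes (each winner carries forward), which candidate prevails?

Round 1: Ahmed vs Dube — 16–5, Ahmed advances.
Round 2: Ahmed vs Okafor — 8–13, Okafor advances.
Okafor survives the agenda.

Okafor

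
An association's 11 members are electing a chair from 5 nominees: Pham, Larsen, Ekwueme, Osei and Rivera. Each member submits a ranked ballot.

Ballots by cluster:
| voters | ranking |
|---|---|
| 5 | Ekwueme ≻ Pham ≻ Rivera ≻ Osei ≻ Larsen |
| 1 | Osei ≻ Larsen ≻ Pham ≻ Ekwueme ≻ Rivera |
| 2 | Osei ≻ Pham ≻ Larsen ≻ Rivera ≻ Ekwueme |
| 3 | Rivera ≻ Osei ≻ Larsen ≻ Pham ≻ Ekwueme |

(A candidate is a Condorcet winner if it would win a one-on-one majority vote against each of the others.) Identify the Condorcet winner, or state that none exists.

Check each pair by majority over 11 ballots:
Pham–Larsen: Pham 7–4.
Pham vs Ekwueme: Pham, 6–5.
Pham vs Osei: Osei, 6–5.
Pham vs Rivera: Pham wins 8–3.
Larsen vs Ekwueme: Larsen wins 6–5.
Larsen–Osei: Osei 11–0.
Larsen vs Rivera: Rivera wins 8–3.
Ekwueme vs Osei: Osei wins 6–5.
Ekwueme vs Rivera: Ekwueme, 6–5.
Osei vs Rivera: Rivera wins 8–3.
Every candidate loses at least once (Pham loses to Osei; Larsen loses to Pham; Ekwueme loses to Pham; Osei loses to Rivera; Rivera loses to Pham). The majority relation contains the cycle Pham beats Rivera beats Osei beats Pham, so there is no Condorcet winner.

none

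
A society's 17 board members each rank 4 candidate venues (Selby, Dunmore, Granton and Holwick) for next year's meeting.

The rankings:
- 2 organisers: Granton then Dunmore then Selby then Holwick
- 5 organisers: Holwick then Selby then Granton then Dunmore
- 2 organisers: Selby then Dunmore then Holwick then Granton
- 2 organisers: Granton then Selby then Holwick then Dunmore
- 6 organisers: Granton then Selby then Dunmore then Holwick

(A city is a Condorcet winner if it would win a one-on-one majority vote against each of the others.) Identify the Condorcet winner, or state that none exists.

Head-to-head results (17 organisers):
Selby vs Dunmore: Selby preferred on 5+2+2+6 = 15 ballots; Selby wins 15–2.
Selby vs Granton: Selby preferred on 5+2 = 7 ballots; Granton wins 10–7.
Selby vs Holwick: Selby preferred on 2+2+2+6 = 12 ballots; Selby wins 12–5.
Dunmore vs Granton: 2 for Dunmore, 15 for Granton — Granton by 15–2.
Dunmore vs Holwick: Dunmore preferred on 2+2+6 = 10 ballots; Dunmore wins 10–7.
Granton vs Holwick: 2+2+6 = 10 for Granton, 7 for Holwick — Granton by 10–7.
Granton wins every pairwise contest, so Granton is the Condorcet winner.

Granton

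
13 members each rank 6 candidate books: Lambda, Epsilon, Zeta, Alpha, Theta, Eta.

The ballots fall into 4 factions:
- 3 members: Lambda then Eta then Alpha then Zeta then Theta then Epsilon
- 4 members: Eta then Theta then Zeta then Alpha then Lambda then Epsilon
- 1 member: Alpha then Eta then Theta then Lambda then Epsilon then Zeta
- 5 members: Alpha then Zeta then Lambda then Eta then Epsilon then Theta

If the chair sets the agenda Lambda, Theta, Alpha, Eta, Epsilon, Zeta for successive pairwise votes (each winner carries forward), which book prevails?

Round 1: Lambda vs Theta — 8–5, Lambda advances.
Round 2: Lambda vs Alpha — 3–10, Alpha advances.
Round 3: Alpha vs Eta — 6–7, Eta advances.
Round 4: Eta vs Epsilon — 13–0, Eta advances.
Round 5: Eta vs Zeta — 8–5, Eta advances.
The agenda winner is Eta.

Eta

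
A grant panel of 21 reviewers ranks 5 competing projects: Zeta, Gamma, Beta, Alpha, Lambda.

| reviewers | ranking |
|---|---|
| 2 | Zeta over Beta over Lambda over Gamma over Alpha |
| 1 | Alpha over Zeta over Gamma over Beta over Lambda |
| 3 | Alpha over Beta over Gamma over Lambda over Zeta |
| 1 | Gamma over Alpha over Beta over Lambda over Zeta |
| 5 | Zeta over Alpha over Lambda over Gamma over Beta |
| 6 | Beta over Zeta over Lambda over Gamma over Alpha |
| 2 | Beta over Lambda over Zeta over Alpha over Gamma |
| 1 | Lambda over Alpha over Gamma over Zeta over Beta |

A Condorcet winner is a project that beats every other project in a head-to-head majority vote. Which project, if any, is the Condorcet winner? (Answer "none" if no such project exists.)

Head-to-head results (21 reviewers):
Zeta vs Gamma: Zeta wins 16–5.
Zeta vs Beta: Beta, 12–9.
Zeta vs Alpha: Zeta wins 15–6.
Zeta vs Lambda: Zeta, 14–7.
Gamma–Beta: Beta 13–8.
Gamma vs Alpha: Alpha, 12–9.
Gamma vs Lambda: Lambda wins 16–5.
Beta–Alpha: Alpha 11–10.
Beta vs Lambda: Beta, 15–6.
Alpha–Lambda: Lambda 11–10.
Every project loses at least once (Zeta loses to Beta; Gamma loses to Zeta; Beta loses to Alpha; Alpha loses to Zeta; Lambda loses to Zeta). The majority relation contains the cycle Zeta beats Alpha beats Beta beats Zeta, so there is no Condorcet winner.

none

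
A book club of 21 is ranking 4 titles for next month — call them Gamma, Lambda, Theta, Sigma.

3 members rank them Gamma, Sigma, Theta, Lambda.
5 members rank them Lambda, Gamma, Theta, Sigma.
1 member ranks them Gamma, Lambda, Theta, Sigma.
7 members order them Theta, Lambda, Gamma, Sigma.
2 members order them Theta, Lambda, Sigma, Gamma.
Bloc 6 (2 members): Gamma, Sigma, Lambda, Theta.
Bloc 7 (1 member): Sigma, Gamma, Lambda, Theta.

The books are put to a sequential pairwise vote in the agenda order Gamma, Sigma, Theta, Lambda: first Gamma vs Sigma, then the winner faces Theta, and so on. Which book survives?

Lambda

Round 1: Gamma vs Sigma — 18–3, Gamma advances.
Round 2: Gamma vs Theta — 12–9, Gamma advances.
Round 3: Gamma vs Lambda — 7–14, Lambda advances.
Lambda survives the agenda.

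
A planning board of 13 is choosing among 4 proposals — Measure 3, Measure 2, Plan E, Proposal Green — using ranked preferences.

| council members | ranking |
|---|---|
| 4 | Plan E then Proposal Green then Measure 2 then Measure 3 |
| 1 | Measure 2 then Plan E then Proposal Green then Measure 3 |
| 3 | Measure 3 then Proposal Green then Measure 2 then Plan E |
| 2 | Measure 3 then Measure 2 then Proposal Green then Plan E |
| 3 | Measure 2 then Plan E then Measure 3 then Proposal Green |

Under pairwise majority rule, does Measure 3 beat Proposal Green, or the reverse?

Measure 3

Ballots ranking Measure 3 above Proposal Green: 3 + 2 + 3 = 8.
Ballots ranking Proposal Green above Measure 3: 13 − 8 = 5.
Measure 3 wins the head-to-head 8–5.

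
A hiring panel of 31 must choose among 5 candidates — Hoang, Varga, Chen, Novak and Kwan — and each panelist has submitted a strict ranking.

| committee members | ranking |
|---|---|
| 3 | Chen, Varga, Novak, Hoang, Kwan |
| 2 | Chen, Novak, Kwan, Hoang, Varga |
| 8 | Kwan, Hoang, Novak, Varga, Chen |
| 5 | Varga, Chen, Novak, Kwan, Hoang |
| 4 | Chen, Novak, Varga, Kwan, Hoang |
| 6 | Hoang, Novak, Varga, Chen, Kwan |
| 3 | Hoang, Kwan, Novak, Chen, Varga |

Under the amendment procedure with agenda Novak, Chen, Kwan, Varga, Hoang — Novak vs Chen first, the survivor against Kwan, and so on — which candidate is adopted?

Round 1: Novak vs Chen — 17–14, Novak advances.
Round 2: Novak vs Kwan — 20–11, Novak advances.
Round 3: Novak vs Varga — 23–8, Novak advances.
Round 4: Novak vs Hoang — 14–17, Hoang advances.
The agenda winner is Hoang.

Hoang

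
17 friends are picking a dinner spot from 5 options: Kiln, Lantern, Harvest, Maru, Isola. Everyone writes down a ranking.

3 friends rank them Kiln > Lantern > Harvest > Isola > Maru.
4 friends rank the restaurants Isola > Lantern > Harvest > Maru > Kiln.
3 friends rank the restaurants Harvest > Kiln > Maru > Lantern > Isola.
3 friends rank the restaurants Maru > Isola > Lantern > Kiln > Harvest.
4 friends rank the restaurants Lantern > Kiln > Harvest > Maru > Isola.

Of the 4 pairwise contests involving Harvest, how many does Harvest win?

2

Harvest against each rival (17 friends):
Harvest vs Kiln: Kiln wins 10–7.
Harvest vs Lantern: Harvest is ranked higher on 3 ballots, Lantern on 14. Lantern wins 14–3.
Harvest vs Maru: 3+4+3+4 = 14 for Harvest, 3 for Maru — Harvest by 14–3.
Harvest vs Isola: Harvest preferred on 3+3+4 = 10 ballots; Harvest wins 10–7.
Harvest beats Maru, Isola; loses to Kiln, Lantern — 2 pairwise wins.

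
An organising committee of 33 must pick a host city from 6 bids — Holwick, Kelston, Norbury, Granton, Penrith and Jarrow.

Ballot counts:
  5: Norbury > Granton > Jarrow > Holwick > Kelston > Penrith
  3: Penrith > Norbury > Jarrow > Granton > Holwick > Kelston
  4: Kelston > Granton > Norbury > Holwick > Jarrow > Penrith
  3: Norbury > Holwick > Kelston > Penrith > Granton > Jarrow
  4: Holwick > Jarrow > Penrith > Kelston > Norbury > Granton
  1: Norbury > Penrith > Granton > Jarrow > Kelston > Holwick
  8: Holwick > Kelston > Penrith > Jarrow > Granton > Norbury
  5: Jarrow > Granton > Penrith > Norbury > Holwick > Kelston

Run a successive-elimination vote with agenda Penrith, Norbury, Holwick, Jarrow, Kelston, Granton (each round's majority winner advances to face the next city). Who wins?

Round 1: Penrith vs Norbury — 20–13, Penrith advances.
Round 2: Penrith vs Holwick — 9–24, Holwick advances.
Round 3: Holwick vs Jarrow — 19–14, Holwick advances.
Round 4: Holwick vs Kelston — 28–5, Holwick advances.
Round 5: Holwick vs Granton — 15–18, Granton advances.
The agenda winner is Granton.

Granton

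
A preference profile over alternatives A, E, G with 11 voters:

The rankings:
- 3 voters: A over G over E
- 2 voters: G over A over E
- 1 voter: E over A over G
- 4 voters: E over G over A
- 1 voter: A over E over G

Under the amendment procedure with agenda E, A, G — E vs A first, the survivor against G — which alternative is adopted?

Round 1: E vs A — 5–6, A advances.
Round 2: A vs G — 5–6, G advances.
G survives the agenda.

G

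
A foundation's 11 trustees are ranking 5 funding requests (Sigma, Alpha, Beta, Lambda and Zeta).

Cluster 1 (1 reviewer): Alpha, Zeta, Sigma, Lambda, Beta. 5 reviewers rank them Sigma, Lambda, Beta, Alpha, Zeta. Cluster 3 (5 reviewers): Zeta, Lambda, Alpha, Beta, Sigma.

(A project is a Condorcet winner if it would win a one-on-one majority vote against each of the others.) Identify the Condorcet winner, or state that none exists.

none

Pairwise majorities:
Sigma–Alpha: Alpha 6–5.
Sigma vs Beta: Sigma, 6–5.
Sigma vs Lambda: Sigma, 6–5.
Sigma vs Zeta: Zeta, 6–5.
Alpha–Beta: Alpha 6–5.
Alpha vs Lambda: 1 to 10, Lambda.
Alpha vs Zeta: 6 to 5, Alpha.
Beta–Lambda: Lambda 11–0.
Beta vs Zeta: 5 to 6, Zeta.
Lambda vs Zeta: Lambda preferred on 5 ballots; Zeta wins 6–5.
Every project loses at least once (Sigma loses to Alpha; Alpha loses to Lambda; Beta loses to Sigma; Lambda loses to Sigma; Zeta loses to Alpha). The majority relation contains the cycle Sigma > Lambda > Alpha > Sigma, so there is no Condorcet winner.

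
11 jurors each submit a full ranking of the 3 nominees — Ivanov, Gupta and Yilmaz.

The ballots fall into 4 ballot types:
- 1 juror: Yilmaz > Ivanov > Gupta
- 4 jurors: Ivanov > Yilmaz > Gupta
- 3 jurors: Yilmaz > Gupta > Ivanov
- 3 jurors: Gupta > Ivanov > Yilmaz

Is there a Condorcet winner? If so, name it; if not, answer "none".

Head-to-head results (11 jurors):
Ivanov vs Gupta: 1+4 = 5 for Ivanov, 6 for Gupta — Gupta by 6–5.
Ivanov vs Yilmaz: Ivanov is ranked higher on 4+3 = 7 ballots, Yilmaz on 4. Ivanov wins 7–4.
Gupta vs Yilmaz: Gupta is ranked higher on 3 ballots, Yilmaz on 8. Yilmaz wins 8–3.
Every nominee loses at least once (Ivanov loses to Gupta; Gupta loses to Yilmaz; Yilmaz loses to Ivanov). The majority relation contains the cycle Ivanov beats Yilmaz beats Gupta beats Ivanov, so there is no Condorcet winner.

none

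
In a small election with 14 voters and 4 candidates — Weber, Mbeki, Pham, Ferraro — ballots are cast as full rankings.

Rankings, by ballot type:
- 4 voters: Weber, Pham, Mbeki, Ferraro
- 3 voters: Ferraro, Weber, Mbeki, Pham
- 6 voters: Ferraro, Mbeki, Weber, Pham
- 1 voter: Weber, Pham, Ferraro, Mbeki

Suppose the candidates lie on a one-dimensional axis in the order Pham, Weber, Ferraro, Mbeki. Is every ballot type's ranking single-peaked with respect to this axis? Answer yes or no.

Axis positions: Pham=1, Weber=2, Ferraro=3, Mbeki=4.
Ballot type 1: ranking walks positions 2-1-4-3; Mbeki is ranked above Ferraro even though Ferraro lies between Mbeki and the peak Weber on the axis — preferences dip and rise again. Not single-peaked.
Ballot type 2 (peak Ferraro at position 3): ranking walks positions 3-2-4-1, expanding outward from the peak — single-peaked.
Ballot type 3 (peak Ferraro at position 3): ranking walks positions 3-4-2-1, expanding outward from the peak — single-peaked.
Ballot type 4 (peak Weber at position 2): ranking walks positions 2-1-3-4, expanding outward from the peak — single-peaked.
Ballot type 1 violates single-peakedness, so the profile is not single-peaked on this axis.

no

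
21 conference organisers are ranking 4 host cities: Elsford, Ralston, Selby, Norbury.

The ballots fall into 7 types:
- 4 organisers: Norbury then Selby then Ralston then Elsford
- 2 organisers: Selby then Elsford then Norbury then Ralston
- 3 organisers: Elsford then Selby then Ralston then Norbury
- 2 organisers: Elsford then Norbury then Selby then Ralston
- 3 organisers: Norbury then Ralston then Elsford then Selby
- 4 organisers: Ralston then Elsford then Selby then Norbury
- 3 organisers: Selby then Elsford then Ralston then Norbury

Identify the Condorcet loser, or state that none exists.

none

Pairwise majorities:
Elsford vs Ralston: Ralston wins 11–10.
Elsford vs Selby: Elsford is ranked higher on 3+2+3+4 = 12 ballots, Selby on 9. Elsford wins 12–9.
Elsford vs Norbury: Elsford wins 14–7.
Ralston vs Selby: Ralston is ranked higher on 3+4 = 7 ballots, Selby on 14. Selby wins 14–7.
Ralston vs Norbury: 10 to 11, Norbury.
Selby vs Norbury: Selby wins 12–9.
Every city wins at least one matchup (Elsford beats Selby; Ralston beats Elsford; Selby beats Ralston; Norbury beats Ralston), so there is no Condorcet loser.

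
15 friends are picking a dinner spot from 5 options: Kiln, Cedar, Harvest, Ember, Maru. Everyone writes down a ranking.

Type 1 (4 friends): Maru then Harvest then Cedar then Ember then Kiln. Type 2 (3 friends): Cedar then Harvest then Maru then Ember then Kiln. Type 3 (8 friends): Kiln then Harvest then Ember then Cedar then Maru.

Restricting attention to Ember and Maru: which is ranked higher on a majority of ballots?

Ballots ranking Ember above Maru: 8.
Ballots ranking Maru above Ember: 15 − 8 = 7.
Ember wins the head-to-head 8–7.

Ember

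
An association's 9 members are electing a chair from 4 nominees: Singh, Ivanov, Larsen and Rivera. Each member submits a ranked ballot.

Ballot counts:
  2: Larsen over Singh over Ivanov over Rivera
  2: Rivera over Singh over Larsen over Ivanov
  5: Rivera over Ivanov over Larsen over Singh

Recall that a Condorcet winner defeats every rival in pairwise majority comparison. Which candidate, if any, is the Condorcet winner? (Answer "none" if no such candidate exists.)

Head-to-head results (9 voters):
Singh vs Ivanov: Singh is ranked higher on 2+2 = 4 ballots, Ivanov on 5. Ivanov wins 5–4.
Singh vs Larsen: 2 for Singh, 7 for Larsen — Larsen by 7–2.
Singh vs Rivera: 2 to 7, Rivera.
Ivanov vs Larsen: Ivanov preferred on 5 ballots; Ivanov wins 5–4.
Ivanov vs Rivera: 2 for Ivanov, 7 for Rivera — Rivera by 7–2.
Larsen vs Rivera: Larsen is ranked higher on 2 ballots, Rivera on 7. Rivera wins 7–2.
Rivera beats each of Singh, Ivanov, Larsen — Rivera is the Condorcet winner.

Rivera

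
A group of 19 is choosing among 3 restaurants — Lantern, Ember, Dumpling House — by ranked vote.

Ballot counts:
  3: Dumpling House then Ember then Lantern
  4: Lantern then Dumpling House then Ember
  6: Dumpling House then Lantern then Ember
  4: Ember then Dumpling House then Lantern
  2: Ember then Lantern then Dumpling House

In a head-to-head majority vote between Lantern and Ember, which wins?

Ballots ranking Lantern above Ember: 4 + 6 = 10.
Ballots ranking Ember above Lantern: 19 − 10 = 9.
Lantern wins the head-to-head 10–9.

Lantern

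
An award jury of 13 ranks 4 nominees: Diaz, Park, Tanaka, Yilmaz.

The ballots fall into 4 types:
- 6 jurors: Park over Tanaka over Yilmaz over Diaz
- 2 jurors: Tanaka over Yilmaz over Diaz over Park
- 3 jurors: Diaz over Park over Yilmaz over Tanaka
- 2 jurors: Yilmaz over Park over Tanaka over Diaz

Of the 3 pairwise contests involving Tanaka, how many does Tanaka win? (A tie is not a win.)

2

Tanaka against each rival (13 jurors):
Tanaka–Diaz: Tanaka 10–3.
Tanaka vs Park: Tanaka preferred on 2 ballots; Park wins 11–2.
Tanaka vs Yilmaz: 6+2 = 8 for Tanaka, 5 for Yilmaz — Tanaka by 8–5.
Tanaka beats Diaz, Yilmaz; loses to Park — 2 pairwise wins.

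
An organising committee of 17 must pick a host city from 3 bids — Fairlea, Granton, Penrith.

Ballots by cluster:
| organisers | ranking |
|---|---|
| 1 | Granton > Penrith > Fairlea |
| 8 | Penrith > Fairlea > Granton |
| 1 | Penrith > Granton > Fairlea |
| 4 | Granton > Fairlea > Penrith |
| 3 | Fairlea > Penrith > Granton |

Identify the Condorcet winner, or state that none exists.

Penrith

Pairwise majorities:
Fairlea vs Granton: 8+3 = 11 for Fairlea, 6 for Granton — Fairlea by 11–6.
Fairlea vs Penrith: 4+3 = 7 for Fairlea, 10 for Penrith — Penrith by 10–7.
Granton vs Penrith: 1+4 = 5 for Granton, 12 for Penrith — Penrith by 12–5.
Penrith beats each of Fairlea, Granton — Penrith is the Condorcet winner.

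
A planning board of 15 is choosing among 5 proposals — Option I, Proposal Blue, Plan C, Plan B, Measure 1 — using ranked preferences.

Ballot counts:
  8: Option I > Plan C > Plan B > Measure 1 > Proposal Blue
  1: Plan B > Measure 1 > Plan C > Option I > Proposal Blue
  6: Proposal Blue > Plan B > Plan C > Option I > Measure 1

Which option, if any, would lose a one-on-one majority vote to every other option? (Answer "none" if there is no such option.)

Proposal Blue

Head-to-head results (15 council members):
Option I vs Proposal Blue: Option I, 9–6.
Option I vs Plan C: Option I, 8–7.
Option I vs Plan B: 8 for Option I, 7 for Plan B — Option I by 8–7.
Option I vs Measure 1: 14 to 1, Option I.
Proposal Blue vs Plan C: Plan C wins 9–6.
Proposal Blue vs Plan B: Plan B wins 9–6.
Proposal Blue vs Measure 1: Proposal Blue preferred on 6 ballots; Measure 1 wins 9–6.
Plan C–Plan B: Plan C 8–7.
Plan C vs Measure 1: Plan C, 14–1.
Plan B vs Measure 1: Plan B is ranked higher on 8+1+6 = 15 ballots, Measure 1 on 0. Plan B wins 15–0.
Proposal Blue is beaten in every head-to-head and is the Condorcet loser.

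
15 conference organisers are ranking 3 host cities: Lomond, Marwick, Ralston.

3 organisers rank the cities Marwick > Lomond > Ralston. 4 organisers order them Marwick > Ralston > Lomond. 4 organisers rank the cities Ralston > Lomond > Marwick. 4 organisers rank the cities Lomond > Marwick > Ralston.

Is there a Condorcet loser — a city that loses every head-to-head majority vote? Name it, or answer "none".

none

Head-to-head results (15 organisers):
Lomond vs Marwick: Lomond wins 8–7.
Lomond vs Ralston: Ralston wins 8–7.
Marwick vs Ralston: Marwick, 11–4.
No city is winless: Lomond beats Marwick; Marwick beats Ralston; Ralston beats Lomond. There is no Condorcet loser.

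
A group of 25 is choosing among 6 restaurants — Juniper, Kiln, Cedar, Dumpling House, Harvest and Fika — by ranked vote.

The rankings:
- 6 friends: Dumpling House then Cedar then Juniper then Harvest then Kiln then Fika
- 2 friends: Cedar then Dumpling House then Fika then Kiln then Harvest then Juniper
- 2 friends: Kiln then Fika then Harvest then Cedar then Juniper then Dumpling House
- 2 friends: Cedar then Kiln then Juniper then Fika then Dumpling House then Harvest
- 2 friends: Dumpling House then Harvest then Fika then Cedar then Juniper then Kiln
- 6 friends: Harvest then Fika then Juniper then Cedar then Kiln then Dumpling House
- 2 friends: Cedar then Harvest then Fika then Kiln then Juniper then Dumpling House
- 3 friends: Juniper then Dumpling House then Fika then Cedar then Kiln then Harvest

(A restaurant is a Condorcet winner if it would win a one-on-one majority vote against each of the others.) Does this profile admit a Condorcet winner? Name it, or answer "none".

none

Check each pair by majority over 25 ballots:
Juniper vs Kiln: 17 to 8, Juniper.
Juniper vs Cedar: 9 to 16, Cedar.
Juniper vs Dumpling House: 2+2+6+2+3 = 15 for Juniper, 10 for Dumpling House — Juniper by 15–10.
Juniper vs Harvest: Juniper preferred on 6+2+3 = 11 ballots; Harvest wins 14–11.
Juniper vs Fika: 11 to 14, Fika.
Kiln vs Cedar: Kiln is ranked higher on 2 ballots, Cedar on 23. Cedar wins 23–2.
Kiln vs Dumpling House: 12 to 13, Dumpling House.
Kiln vs Harvest: 2+2+2+3 = 9 for Kiln, 16 for Harvest — Harvest by 16–9.
Kiln vs Fika: 6+2+2 = 10 for Kiln, 15 for Fika — Fika by 15–10.
Cedar vs Dumpling House: 14 to 11, Cedar.
Cedar vs Harvest: Cedar is ranked higher on 6+2+2+2+3 = 15 ballots, Harvest on 10. Cedar wins 15–10.
Cedar vs Fika: 12 to 13, Fika.
Dumpling House vs Harvest: 15 to 10, Dumpling House.
Dumpling House vs Fika: Dumpling House preferred on 6+2+2+3 = 13 ballots; Dumpling House wins 13–12.
Harvest vs Fika: 16 to 9, Harvest.
No restaurant is unbeaten: Juniper loses to Cedar; Kiln loses to Juniper; Cedar loses to Fika; Dumpling House loses to Juniper; Harvest loses to Cedar; Fika loses to Dumpling House. In particular Juniper → Dumpling House → Harvest → Juniper is a majority cycle — no Condorcet winner exists.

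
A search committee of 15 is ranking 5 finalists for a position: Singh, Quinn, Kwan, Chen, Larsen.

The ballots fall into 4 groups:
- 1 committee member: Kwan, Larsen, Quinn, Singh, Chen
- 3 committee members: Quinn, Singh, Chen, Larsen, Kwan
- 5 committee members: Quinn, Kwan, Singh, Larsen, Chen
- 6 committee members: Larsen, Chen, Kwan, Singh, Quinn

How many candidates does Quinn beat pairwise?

4

Quinn against each rival (15 committee members):
Quinn vs Singh: 9 to 6, Quinn.
Quinn vs Kwan: Quinn wins 8–7.
Quinn vs Chen: Quinn preferred on 1+3+5 = 9 ballots; Quinn wins 9–6.
Quinn vs Larsen: Quinn, 8–7.
Quinn beats Singh, Kwan, Chen, Larsen — 4 pairwise wins.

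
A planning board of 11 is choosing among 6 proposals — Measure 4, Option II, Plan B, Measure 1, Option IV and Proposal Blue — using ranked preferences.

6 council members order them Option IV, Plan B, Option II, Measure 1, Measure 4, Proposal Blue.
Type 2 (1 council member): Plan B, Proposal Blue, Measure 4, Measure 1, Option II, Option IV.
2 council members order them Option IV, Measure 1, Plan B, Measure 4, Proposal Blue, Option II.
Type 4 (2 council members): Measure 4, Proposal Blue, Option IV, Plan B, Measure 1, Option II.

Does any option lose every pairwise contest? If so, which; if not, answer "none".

Proposal Blue

Head-to-head results (11 council members):
Measure 4 vs Option II: 5 to 6, Option II.
Measure 4 vs Plan B: Measure 4 preferred on 2 ballots; Plan B wins 9–2.
Measure 4 vs Measure 1: 1+2 = 3 for Measure 4, 8 for Measure 1 — Measure 1 by 8–3.
Measure 4 vs Option IV: Option IV wins 8–3.
Measure 4 vs Proposal Blue: 6+2+2 = 10 for Measure 4, 1 for Proposal Blue — Measure 4 by 10–1.
Option II vs Plan B: Plan B, 11–0.
Option II–Measure 1: Option II 6–5.
Option II vs Option IV: Option II is ranked higher on 1 ballot, Option IV on 10. Option IV wins 10–1.
Option II vs Proposal Blue: 6 for Option II, 5 for Proposal Blue — Option II by 6–5.
Plan B vs Measure 1: 9 to 2, Plan B.
Plan B vs Option IV: Plan B preferred on 1 ballot; Option IV wins 10–1.
Plan B vs Proposal Blue: 9 to 2, Plan B.
Measure 1 vs Option IV: Option IV, 10–1.
Measure 1 vs Proposal Blue: Measure 1 wins 8–3.
Option IV vs Proposal Blue: Option IV, 8–3.
Proposal Blue loses to every other option — it is the Condorcet loser.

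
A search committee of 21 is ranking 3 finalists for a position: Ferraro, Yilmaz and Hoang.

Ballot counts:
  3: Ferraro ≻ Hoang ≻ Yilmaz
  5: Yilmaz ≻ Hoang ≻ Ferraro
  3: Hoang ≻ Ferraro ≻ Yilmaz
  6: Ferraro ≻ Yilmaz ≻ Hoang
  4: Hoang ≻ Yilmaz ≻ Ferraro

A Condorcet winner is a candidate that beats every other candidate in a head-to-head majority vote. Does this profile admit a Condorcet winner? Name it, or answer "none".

Pairwise majorities:
Ferraro vs Yilmaz: Ferraro wins 12–9.
Ferraro vs Hoang: Hoang, 12–9.
Yilmaz vs Hoang: Yilmaz, 11–10.
Every candidate loses at least once (Ferraro loses to Hoang; Yilmaz loses to Ferraro; Hoang loses to Yilmaz). The majority relation contains the cycle Ferraro → Yilmaz → Hoang → Ferraro, so there is no Condorcet winner.

none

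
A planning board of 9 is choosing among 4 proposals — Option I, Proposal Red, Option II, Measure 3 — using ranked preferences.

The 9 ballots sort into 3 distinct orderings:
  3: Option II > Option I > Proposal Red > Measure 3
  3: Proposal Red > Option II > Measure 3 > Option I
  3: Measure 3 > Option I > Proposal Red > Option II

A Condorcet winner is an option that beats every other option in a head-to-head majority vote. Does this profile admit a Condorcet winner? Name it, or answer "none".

none

Pairwise majorities:
Option I vs Proposal Red: Option I preferred on 3+3 = 6 ballots; Option I wins 6–3.
Option I vs Option II: Option I is ranked higher on 3 ballots, Option II on 6. Option II wins 6–3.
Option I vs Measure 3: 3 for Option I, 6 for Measure 3 — Measure 3 by 6–3.
Proposal Red vs Option II: 3+3 = 6 for Proposal Red, 3 for Option II — Proposal Red by 6–3.
Proposal Red vs Measure 3: Proposal Red is ranked higher on 3+3 = 6 ballots, Measure 3 on 3. Proposal Red wins 6–3.
Option II vs Measure 3: Option II preferred on 3+3 = 6 ballots; Option II wins 6–3.
Each option drops at least one matchup (Option I loses to Option II; Proposal Red loses to Option I; Option II loses to Proposal Red; Measure 3 loses to Proposal Red); the cycle Option I > Proposal Red > Option II > Option I rules out a Condorcet winner.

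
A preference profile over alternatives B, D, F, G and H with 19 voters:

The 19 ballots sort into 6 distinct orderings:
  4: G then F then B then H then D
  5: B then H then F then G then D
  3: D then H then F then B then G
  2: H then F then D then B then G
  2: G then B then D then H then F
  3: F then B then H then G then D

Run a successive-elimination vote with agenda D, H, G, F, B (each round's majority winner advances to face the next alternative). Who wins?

Round 1: D vs H — 5–14, H advances.
Round 2: H vs G — 13–6, H advances.
Round 3: H vs F — 12–7, H advances.
Round 4: H vs B — 5–14, B advances.
B survives the agenda.

B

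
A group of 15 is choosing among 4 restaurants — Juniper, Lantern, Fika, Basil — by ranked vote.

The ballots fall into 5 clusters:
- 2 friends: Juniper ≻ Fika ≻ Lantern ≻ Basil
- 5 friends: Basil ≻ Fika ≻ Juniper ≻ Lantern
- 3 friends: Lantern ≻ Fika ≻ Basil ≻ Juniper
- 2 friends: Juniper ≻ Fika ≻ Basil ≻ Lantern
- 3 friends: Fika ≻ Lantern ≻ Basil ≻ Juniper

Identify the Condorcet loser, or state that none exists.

none

Head-to-head results (15 friends):
Juniper–Lantern: Juniper 9–6.
Juniper vs Fika: Fika, 11–4.
Juniper vs Basil: 2+2 = 4 for Juniper, 11 for Basil — Basil by 11–4.
Lantern–Fika: Fika 12–3.
Lantern vs Basil: Lantern, 8–7.
Fika vs Basil: Fika is ranked higher on 2+3+2+3 = 10 ballots, Basil on 5. Fika wins 10–5.
No restaurant is winless: Juniper beats Lantern; Lantern beats Basil; Fika beats Juniper; Basil beats Juniper. There is no Condorcet loser.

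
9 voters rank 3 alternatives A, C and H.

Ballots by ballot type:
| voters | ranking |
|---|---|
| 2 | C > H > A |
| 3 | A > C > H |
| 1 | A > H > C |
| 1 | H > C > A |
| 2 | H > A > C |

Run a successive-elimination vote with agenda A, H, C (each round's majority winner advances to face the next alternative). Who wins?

C

Round 1: A vs H — 4–5, H advances.
Round 2: H vs C — 4–5, C advances.
The agenda winner is C.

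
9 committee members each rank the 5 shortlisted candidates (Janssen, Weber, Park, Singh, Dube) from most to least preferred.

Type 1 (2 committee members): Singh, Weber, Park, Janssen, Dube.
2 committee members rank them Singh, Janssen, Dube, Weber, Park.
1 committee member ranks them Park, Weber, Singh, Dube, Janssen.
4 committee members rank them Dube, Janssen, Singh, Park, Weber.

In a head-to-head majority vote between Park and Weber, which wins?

Ballots ranking Park above Weber: 1 + 4 = 5.
Ballots ranking Weber above Park: 9 − 5 = 4.
Park wins the head-to-head 5–4.

Park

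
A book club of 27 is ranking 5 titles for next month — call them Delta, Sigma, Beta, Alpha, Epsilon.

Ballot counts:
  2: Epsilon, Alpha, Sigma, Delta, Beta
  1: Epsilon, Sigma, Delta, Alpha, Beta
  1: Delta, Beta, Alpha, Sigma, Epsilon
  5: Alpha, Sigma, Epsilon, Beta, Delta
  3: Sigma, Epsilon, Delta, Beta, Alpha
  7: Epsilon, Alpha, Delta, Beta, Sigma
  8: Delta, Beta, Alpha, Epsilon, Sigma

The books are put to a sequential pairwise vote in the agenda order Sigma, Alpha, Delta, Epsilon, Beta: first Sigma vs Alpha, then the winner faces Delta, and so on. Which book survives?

Alpha

Round 1: Sigma vs Alpha — 4–23, Alpha advances.
Round 2: Alpha vs Delta — 14–13, Alpha advances.
Round 3: Alpha vs Epsilon — 14–13, Alpha advances.
Round 4: Alpha vs Beta — 15–12, Alpha advances.
The agenda winner is Alpha.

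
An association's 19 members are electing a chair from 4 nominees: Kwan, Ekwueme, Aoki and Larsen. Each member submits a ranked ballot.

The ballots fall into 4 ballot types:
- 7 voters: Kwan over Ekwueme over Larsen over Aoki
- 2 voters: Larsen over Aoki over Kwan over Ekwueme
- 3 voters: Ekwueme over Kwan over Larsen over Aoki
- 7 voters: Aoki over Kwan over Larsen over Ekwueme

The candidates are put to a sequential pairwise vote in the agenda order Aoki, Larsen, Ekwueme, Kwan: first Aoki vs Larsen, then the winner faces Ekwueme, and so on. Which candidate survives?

Round 1: Aoki vs Larsen — 7–12, Larsen advances.
Round 2: Larsen vs Ekwueme — 9–10, Ekwueme advances.
Round 3: Ekwueme vs Kwan — 3–16, Kwan advances.
The agenda winner is Kwan.

Kwan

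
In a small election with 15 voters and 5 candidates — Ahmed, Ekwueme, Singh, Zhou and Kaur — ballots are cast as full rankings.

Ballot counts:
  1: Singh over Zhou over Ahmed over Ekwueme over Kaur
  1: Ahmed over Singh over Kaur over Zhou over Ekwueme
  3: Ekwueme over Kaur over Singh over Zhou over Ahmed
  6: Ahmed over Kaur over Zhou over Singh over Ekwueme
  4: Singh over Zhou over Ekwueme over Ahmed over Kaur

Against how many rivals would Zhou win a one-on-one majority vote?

Zhou against each rival (15 voters):
Zhou vs Ahmed: Zhou, 8–7.
Zhou vs Ekwueme: Zhou preferred on 1+1+6+4 = 12 ballots; Zhou wins 12–3.
Zhou vs Singh: 6 to 9, Singh.
Zhou–Kaur: Kaur 10–5.
Zhou beats Ahmed, Ekwueme; loses to Singh, Kaur — 2 pairwise wins.

2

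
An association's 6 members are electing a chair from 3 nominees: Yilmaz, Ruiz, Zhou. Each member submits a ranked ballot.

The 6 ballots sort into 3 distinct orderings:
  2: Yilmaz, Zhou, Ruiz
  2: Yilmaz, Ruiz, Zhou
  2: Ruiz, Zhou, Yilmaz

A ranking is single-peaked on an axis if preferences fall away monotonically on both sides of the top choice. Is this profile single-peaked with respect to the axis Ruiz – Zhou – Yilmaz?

no

Axis positions: Ruiz=1, Zhou=2, Yilmaz=3.
Type 1 (peak Yilmaz at position 3): ranking walks positions 3-2-1, expanding outward from the peak — single-peaked.
Type 2: ranking walks positions 3-1-2; Ruiz is ranked above Zhou even though Zhou lies between Ruiz and the peak Yilmaz on the axis — preferences dip and rise again. Not single-peaked.
Type 3 (peak Ruiz at position 1): ranking walks positions 1-2-3, expanding outward from the peak — single-peaked.
Type 2 violates single-peakedness, so the profile is not single-peaked on this axis.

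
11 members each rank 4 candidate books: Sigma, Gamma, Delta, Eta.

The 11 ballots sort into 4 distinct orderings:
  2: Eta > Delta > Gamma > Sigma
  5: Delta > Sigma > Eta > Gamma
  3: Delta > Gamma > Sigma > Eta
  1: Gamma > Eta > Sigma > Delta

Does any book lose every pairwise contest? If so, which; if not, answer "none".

none

Pairwise majorities:
Sigma vs Gamma: 5 for Sigma, 6 for Gamma — Gamma by 6–5.
Sigma–Delta: Delta 10–1.
Sigma vs Eta: Sigma wins 8–3.
Gamma vs Delta: Delta wins 10–1.
Gamma vs Eta: Eta wins 7–4.
Delta–Eta: Delta 8–3.
No book is winless: Sigma beats Eta; Gamma beats Sigma; Delta beats Sigma; Eta beats Gamma. There is no Condorcet loser.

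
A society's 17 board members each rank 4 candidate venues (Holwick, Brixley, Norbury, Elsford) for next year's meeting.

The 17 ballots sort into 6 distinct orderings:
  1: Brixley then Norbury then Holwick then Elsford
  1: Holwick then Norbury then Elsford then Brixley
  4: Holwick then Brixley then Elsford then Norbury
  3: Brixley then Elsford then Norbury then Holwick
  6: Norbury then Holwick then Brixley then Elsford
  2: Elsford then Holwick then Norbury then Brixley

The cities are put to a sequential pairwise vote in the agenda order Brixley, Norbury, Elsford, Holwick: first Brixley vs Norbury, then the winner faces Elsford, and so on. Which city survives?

Holwick

Round 1: Brixley vs Norbury — 8–9, Norbury advances.
Round 2: Norbury vs Elsford — 8–9, Elsford advances.
Round 3: Elsford vs Holwick — 5–12, Holwick advances.
The agenda winner is Holwick.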